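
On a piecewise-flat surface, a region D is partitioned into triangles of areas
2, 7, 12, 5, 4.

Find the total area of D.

2 + 7 + 12 + 5 + 4 = 30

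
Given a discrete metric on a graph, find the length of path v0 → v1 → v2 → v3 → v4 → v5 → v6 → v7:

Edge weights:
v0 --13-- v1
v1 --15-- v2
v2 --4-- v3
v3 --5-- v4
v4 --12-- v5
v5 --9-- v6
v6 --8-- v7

Arc length = 13 + 15 + 4 + 5 + 12 + 9 + 8 = 66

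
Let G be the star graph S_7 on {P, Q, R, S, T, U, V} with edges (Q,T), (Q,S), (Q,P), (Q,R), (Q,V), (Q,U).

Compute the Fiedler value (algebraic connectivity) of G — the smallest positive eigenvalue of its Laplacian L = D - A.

The star S_7 is the complete bipartite graph K_{1,6} (one hub of degree 6, 6 leaves of degree 1). The Laplacian spectrum of K_{p,q} is 0, p (multiplicity q−1), q (multiplicity p−1), p+q. With p = 1, q = 6: 0 once, 1 with multiplicity 5, and 7 once. (Check: trace L = sum of degrees = 12 = 5·1 + 7.)
Laplacian eigenvalues: [0.0, 1.0, 1.0, 1.0, 1.0, 1.0, 7.0]. Algebraic connectivity (smallest non-zero eigenvalue) = 1.0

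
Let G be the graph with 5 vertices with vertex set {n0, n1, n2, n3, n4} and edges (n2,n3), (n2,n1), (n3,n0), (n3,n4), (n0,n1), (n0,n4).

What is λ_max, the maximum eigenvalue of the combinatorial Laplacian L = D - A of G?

Degrees: deg(n0) = 3, deg(n1) = 2, deg(n2) = 2, deg(n3) = 3, deg(n4) = 2.
L = D − A with rows/columns ordered (n0, n1, n2, n3, n4):
  [ 3, -1,  0, -1, -1]
  [-1,  2, -1,  0,  0]
  [ 0, -1,  2, -1,  0]
  [-1,  0, -1,  3, -1]
  [-1,  0,  0, -1,  2]
Characteristic polynomial: det(λI − L) = λ(λ² − 5λ + 5)(λ² − 7λ + 11).
Roots: λ = 0; (λ² − 5λ + 5) = 0 ⇒ λ = (5 ± √5)/2 ≈ 1.382, 3.618; (λ² − 7λ + 11) = 0 ⇒ λ = (7 ± √5)/2 ≈ 2.382, 4.618.
(Check: the roots sum (with multiplicity) to 12, matching trace L = Σdeg = 2·6 = 12.)
Laplacian eigenvalues: [0.0, 1.382, 2.382, 3.618, 4.618]. Largest eigenvalue (spectral radius) = 4.618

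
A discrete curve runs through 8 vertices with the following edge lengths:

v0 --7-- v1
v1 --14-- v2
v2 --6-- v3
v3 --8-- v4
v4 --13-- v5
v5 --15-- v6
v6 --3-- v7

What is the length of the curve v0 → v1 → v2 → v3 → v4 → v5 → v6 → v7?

Arc length = 7 + 14 + 6 + 8 + 13 + 15 + 3 = 66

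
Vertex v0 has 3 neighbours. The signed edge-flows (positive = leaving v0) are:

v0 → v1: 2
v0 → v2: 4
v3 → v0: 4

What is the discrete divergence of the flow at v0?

Divergence = sum of outgoing flows = 2 + 4 + (-4) = 2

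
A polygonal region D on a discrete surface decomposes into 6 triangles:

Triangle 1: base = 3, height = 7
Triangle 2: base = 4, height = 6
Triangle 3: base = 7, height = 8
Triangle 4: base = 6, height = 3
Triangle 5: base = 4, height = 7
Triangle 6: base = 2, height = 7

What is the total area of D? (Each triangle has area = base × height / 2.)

(1/2)×3×7 + (1/2)×4×6 + (1/2)×7×8 + (1/2)×6×3 + (1/2)×4×7 + (1/2)×2×7 = 80.5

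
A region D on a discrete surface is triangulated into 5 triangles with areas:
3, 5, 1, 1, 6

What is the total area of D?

3 + 5 + 1 + 1 + 6 = 16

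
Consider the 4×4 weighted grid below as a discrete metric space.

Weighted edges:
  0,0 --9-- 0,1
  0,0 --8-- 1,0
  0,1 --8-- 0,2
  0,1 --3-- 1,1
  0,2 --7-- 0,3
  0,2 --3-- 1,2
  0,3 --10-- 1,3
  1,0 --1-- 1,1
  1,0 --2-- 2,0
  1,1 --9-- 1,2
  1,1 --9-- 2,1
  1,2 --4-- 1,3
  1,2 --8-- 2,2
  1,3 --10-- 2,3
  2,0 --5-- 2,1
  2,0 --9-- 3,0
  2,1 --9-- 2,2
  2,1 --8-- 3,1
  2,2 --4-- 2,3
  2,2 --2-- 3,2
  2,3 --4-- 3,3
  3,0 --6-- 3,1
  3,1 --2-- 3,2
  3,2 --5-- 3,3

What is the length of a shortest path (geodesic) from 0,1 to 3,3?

Shortest path: 0,1 → 0,2 → 1,2 → 2,2 → 3,2 → 3,3, total weight = 26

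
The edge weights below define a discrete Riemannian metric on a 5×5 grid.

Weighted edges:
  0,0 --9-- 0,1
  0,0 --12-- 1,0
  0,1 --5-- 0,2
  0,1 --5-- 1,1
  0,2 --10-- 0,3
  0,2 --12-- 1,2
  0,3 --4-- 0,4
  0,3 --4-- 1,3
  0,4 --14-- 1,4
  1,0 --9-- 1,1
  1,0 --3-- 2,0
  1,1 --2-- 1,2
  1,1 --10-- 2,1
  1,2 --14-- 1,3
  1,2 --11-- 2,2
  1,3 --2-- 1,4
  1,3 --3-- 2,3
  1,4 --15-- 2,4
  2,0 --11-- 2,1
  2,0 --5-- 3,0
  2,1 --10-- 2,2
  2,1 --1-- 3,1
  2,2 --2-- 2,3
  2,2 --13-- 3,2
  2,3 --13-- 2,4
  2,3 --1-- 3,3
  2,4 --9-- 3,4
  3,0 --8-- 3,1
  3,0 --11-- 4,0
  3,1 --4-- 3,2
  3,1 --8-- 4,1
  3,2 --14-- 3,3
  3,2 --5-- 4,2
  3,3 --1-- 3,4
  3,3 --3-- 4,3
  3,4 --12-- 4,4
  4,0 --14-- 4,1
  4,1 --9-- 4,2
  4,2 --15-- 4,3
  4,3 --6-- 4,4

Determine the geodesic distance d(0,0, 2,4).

Shortest path: 0,0 → 0,1 → 1,1 → 1,2 → 2,2 → 2,3 → 3,3 → 3,4 → 2,4, total weight = 40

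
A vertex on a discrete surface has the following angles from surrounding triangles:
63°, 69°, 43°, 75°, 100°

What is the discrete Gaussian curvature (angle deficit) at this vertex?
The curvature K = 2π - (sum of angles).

Sum of angles = 350°. K = 360° - 350° = 10° = π/18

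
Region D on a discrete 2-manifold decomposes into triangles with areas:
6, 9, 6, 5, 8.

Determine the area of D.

6 + 9 + 6 + 5 + 8 = 34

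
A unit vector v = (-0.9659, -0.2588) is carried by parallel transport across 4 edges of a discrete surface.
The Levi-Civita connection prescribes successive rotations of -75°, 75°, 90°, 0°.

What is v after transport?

Total rotation: (-75°) + 75° + 90° + 0° = 90°. Final vector: (0.2588, -0.9659)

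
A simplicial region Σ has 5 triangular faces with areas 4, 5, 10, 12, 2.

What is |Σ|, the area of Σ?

4 + 5 + 10 + 12 + 2 = 33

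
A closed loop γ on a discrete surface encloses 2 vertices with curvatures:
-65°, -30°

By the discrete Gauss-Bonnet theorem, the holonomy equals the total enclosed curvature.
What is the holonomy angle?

Holonomy = total enclosed curvature = (-65°) + (-30°) = -95°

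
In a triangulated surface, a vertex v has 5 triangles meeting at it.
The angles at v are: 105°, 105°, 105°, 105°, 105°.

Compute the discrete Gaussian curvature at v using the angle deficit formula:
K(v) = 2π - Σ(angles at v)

Sum of angles = 525°. K = 360° - 525° = -165° = -11π/12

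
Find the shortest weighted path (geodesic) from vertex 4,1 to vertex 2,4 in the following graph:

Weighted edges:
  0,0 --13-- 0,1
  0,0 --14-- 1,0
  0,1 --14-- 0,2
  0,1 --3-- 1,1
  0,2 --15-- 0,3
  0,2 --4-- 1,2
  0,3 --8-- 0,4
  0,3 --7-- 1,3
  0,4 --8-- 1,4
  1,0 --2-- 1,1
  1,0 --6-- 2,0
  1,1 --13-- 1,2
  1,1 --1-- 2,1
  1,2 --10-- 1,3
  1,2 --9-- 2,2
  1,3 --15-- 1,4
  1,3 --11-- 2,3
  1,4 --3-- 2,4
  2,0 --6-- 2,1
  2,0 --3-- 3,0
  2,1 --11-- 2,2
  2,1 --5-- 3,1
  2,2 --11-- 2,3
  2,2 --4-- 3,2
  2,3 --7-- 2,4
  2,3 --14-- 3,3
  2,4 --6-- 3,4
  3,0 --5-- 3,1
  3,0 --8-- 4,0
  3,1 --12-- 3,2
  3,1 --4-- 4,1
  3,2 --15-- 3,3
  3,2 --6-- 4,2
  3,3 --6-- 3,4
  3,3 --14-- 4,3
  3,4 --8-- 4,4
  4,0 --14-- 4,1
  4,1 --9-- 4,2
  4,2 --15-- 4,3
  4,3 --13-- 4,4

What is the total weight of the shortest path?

Shortest path: 4,1 → 4,2 → 3,2 → 2,2 → 2,3 → 2,4, total weight = 37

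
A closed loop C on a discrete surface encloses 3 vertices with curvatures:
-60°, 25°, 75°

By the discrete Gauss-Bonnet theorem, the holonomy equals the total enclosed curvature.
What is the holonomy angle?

Holonomy = total enclosed curvature = (-60°) + 25° + 75° = 40°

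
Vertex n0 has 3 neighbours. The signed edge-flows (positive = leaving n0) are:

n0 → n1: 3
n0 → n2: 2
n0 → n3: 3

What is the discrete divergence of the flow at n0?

Divergence = sum of outgoing flows = 3 + 2 + 3 = 8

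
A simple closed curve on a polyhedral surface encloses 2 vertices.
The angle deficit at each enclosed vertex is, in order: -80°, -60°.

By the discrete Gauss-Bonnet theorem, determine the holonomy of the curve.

Holonomy = total enclosed curvature = (-80°) + (-60°) = -140°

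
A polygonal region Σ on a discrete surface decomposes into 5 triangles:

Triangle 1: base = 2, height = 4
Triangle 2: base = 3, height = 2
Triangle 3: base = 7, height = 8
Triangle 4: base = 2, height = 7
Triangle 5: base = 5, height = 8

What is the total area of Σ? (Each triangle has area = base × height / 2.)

(1/2)×2×4 + (1/2)×3×2 + (1/2)×7×8 + (1/2)×2×7 + (1/2)×5×8 = 62.0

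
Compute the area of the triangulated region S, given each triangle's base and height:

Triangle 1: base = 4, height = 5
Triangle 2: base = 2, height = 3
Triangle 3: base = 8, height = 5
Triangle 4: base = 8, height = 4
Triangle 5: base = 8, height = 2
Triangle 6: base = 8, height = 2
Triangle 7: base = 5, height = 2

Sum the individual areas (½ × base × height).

(1/2)×4×5 + (1/2)×2×3 + (1/2)×8×5 + (1/2)×8×4 + (1/2)×8×2 + (1/2)×8×2 + (1/2)×5×2 = 70.0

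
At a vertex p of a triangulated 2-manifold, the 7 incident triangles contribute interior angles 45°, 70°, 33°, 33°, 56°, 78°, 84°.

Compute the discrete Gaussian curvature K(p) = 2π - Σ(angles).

Sum of angles = 399°. K = 360° - 399° = -39° = -13π/60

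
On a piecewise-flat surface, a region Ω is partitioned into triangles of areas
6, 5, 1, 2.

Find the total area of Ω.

6 + 5 + 1 + 2 = 14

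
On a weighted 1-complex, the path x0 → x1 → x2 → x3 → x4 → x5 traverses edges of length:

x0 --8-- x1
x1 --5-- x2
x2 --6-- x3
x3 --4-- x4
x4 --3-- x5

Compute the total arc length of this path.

Arc length = 8 + 5 + 6 + 4 + 3 = 26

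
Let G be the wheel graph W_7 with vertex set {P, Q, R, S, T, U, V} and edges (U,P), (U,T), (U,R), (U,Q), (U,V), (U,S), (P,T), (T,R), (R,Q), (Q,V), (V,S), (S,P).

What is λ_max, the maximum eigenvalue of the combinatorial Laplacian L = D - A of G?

The wheel W_7 is the join K_1 ∨ C_6 (a hub joined to every vertex of a cycle of length 6). For a join G ∨ H (G on p vertices, H on q vertices) the Laplacian spectrum is 0, p+q, the eigenvalues of L(G) other than one 0 each shifted by +q, and the eigenvalues of L(H) other than one 0 each shifted by +p. With G = K_1 (p = 1, nothing left after dropping its 0) and H = C_6 (q = 6, eigenvalues 2 − 2cos(2πk/6), k = 0, …, 5; drop k = 0), the spectrum of W_7 is 0, 7, and 1 + (2 − 2cos(2πk/6)) = 3 − 2cos(2πk/6) for k = 1, …, 5:
k=1: 3 − 2cos(π/3) = 2.0; k=2: 3 − 2cos(2π/3) = 4.0; k=3: 3 − 2cos(π) = 5.0; k=4: 3 − 2cos(4π/3) = 4.0; k=5: 3 − 2cos(5π/3) = 2.0.
Laplacian eigenvalues: [0.0, 2.0, 2.0, 4.0, 4.0, 5.0, 7.0]. Largest eigenvalue (spectral radius) = 7.0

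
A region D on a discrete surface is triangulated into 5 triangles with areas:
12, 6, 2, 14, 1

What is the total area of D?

12 + 6 + 2 + 14 + 1 = 35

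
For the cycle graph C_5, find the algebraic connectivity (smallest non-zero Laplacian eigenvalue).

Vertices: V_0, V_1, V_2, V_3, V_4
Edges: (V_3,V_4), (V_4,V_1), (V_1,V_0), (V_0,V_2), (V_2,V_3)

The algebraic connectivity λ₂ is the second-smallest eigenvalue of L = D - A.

The cycle graph C_n has Laplacian eigenvalues λ_k = 2 − 2cos(2πk/n), k = 0, 1, …, n−1. Here n = 5:
k=0: 2 − 2cos(0) = 0.0; k=1: 2 − 2cos(2π/5) = 1.382; k=2: 2 − 2cos(4π/5) = 3.618; k=3: 2 − 2cos(6π/5) = 3.618; k=4: 2 − 2cos(8π/5) = 1.382.
Laplacian eigenvalues: [0.0, 1.382, 1.382, 3.618, 3.618]. Algebraic connectivity (smallest non-zero eigenvalue) = 1.382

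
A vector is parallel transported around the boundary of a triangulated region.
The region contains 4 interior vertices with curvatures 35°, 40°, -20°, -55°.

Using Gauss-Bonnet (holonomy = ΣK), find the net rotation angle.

Holonomy = total enclosed curvature = 35° + 40° + (-20°) + (-55°) = 0°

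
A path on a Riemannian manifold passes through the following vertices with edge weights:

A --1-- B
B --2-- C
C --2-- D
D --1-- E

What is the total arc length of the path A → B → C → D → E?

Arc length = 1 + 2 + 2 + 1 = 6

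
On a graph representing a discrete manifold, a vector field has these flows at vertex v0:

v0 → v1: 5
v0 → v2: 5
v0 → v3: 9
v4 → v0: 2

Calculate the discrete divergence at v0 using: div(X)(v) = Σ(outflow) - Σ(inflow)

Divergence = sum of outgoing flows = 5 + 5 + 9 + (-2) = 17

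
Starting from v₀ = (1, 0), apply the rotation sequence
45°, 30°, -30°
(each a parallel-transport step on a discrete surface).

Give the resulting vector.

Total rotation: 45° + 30° + (-30°) = 45°. Final vector: (0.7071, 0.7071)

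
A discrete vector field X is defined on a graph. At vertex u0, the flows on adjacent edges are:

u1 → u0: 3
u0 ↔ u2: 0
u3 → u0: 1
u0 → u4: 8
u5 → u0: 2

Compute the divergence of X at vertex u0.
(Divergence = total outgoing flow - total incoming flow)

Divergence = sum of outgoing flows = (-3) + 0 + (-1) + 8 + (-2) = 2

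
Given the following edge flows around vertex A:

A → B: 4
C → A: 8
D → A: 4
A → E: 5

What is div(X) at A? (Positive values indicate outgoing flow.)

Divergence = sum of outgoing flows = 4 + (-8) + (-4) + 5 = -3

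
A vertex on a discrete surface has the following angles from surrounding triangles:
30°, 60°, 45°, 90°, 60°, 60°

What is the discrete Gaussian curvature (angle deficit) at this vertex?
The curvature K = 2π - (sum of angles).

Sum of angles = 345°. K = 360° - 345° = 15°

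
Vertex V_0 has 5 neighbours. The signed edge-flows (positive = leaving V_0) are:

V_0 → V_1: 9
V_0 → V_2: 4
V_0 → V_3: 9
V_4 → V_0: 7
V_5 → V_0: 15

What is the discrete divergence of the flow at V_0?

Divergence = sum of outgoing flows = 9 + 4 + 9 + (-7) + (-15) = 0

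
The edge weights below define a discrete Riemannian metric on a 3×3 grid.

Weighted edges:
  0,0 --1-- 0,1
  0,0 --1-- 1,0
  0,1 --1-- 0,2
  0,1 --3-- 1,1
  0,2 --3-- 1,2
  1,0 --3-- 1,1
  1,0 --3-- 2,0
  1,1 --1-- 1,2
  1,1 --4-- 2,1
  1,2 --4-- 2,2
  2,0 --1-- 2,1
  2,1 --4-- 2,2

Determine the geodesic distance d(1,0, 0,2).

Shortest path: 1,0 → 0,0 → 0,1 → 0,2, total weight = 3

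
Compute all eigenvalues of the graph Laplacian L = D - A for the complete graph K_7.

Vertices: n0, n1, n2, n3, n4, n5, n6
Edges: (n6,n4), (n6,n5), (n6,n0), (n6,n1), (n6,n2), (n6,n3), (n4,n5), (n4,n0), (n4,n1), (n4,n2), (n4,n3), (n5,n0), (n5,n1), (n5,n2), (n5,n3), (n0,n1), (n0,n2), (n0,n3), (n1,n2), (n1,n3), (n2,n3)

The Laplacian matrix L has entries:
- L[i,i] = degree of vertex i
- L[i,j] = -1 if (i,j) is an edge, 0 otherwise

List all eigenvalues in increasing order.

For the complete graph K_n, L = nI − J (J = all-ones matrix). J has eigenvalues n (once, eigenvector 𝟙) and 0 (multiplicity n−1), so L has eigenvalues 0 (once) and n (multiplicity n−1). Here n = 7: eigenvalue 0 once and 7 with multiplicity 6.
Laplacian eigenvalues (increasing order): [0.0, 7.0, 7.0, 7.0, 7.0, 7.0, 7.0]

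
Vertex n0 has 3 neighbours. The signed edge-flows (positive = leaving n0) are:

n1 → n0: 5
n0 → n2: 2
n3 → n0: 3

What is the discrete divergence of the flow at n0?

Divergence = sum of outgoing flows = (-5) + 2 + (-3) = -6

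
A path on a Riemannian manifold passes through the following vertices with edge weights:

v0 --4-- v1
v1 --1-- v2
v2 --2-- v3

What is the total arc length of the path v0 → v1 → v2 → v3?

Arc length = 4 + 1 + 2 = 7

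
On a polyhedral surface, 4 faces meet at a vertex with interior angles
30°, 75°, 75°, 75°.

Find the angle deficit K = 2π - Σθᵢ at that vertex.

Sum of angles = 255°. K = 360° - 255° = 105° = 7π/12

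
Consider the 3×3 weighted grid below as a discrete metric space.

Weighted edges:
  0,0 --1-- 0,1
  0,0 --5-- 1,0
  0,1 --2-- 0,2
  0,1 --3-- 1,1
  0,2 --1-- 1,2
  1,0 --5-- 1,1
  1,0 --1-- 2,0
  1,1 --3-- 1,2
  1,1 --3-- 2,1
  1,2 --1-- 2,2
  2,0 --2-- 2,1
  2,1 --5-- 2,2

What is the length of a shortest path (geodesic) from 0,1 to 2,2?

Shortest path: 0,1 → 0,2 → 1,2 → 2,2, total weight = 4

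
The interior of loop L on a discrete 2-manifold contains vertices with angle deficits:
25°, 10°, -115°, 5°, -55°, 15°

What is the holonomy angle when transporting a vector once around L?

Holonomy = total enclosed curvature = 25° + 10° + (-115°) + 5° + (-55°) + 15° = -115°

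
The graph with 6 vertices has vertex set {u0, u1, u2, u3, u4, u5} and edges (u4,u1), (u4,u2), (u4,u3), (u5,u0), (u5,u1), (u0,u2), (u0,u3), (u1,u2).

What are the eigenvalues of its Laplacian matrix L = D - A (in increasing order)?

Degrees: deg(u0) = 3, deg(u1) = 3, deg(u2) = 3, deg(u3) = 2, deg(u4) = 3, deg(u5) = 2.
L = D − A with rows/columns ordered (u0, u1, u2, u3, u4, u5):
  [ 3,  0, -1, -1,  0, -1]
  [ 0,  3, -1,  0, -1, -1]
  [-1, -1,  3,  0, -1,  0]
  [-1,  0,  0,  2, -1,  0]
  [ 0, -1, -1, -1,  3,  0]
  [-1, -1,  0,  0,  0,  2]
Characteristic polynomial: det(λI − L) = λ(λ² − 6λ + 7)(λ − 2)(λ − 3)(λ − 5).
Roots: λ = 0; (λ² − 6λ + 7) = 0 ⇒ λ = 3 ± √2 ≈ 1.5858, 4.4142; (λ − 2) = 0 ⇒ λ = 2; (λ − 3) = 0 ⇒ λ = 3; (λ − 5) = 0 ⇒ λ = 5.
(Check: the roots sum (with multiplicity) to 16, matching trace L = Σdeg = 2·8 = 16.)
Laplacian eigenvalues (increasing order): [0.0, 1.5858, 2.0, 3.0, 4.4142, 5.0]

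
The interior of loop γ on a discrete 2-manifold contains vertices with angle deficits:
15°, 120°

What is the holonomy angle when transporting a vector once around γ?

Holonomy = total enclosed curvature = 15° + 120° = 135°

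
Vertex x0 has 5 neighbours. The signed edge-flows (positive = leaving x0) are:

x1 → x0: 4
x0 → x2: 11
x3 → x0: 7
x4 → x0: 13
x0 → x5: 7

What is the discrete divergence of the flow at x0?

Divergence = sum of outgoing flows = (-4) + 11 + (-7) + (-13) + 7 = -6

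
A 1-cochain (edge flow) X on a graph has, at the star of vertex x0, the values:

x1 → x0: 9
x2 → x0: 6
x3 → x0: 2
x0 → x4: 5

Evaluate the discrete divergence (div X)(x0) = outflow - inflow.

Divergence = sum of outgoing flows = (-9) + (-6) + (-2) + 5 = -12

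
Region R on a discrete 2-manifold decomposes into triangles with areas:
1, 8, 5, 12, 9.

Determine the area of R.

1 + 8 + 5 + 12 + 9 = 35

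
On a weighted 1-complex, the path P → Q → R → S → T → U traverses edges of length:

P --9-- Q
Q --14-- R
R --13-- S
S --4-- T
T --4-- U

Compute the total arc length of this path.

Arc length = 9 + 14 + 13 + 4 + 4 = 44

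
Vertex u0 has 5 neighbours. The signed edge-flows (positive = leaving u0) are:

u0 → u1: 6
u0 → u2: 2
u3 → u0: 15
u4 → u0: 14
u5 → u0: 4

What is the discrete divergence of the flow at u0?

Divergence = sum of outgoing flows = 6 + 2 + (-15) + (-14) + (-4) = -25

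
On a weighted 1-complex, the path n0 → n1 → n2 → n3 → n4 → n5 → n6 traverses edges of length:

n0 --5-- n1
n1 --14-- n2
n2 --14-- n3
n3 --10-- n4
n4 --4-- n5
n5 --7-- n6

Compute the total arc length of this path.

Arc length = 5 + 14 + 14 + 10 + 4 + 7 = 54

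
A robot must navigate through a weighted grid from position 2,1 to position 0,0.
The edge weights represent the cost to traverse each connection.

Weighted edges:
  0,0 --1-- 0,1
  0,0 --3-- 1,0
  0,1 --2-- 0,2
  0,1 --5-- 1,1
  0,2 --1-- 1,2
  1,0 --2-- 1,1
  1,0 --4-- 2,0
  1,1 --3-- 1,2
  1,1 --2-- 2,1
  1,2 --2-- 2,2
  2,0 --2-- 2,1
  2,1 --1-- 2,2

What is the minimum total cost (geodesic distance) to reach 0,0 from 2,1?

Shortest path: 2,1 → 1,1 → 1,0 → 0,0, total weight = 7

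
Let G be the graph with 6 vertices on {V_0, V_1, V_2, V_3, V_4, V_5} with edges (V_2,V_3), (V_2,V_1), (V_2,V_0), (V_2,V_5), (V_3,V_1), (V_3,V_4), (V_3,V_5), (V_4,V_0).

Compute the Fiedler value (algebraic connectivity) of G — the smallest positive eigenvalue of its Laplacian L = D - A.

Degrees: deg(V_0) = 2, deg(V_1) = 2, deg(V_2) = 4, deg(V_3) = 4, deg(V_4) = 2, deg(V_5) = 2.
L = D − A with rows/columns ordered (V_0, V_1, V_2, V_3, V_4, V_5):
  [ 2,  0, -1,  0, -1,  0]
  [ 0,  2, -1, -1,  0,  0]
  [-1, -1,  4, -1,  0, -1]
  [ 0, -1, -1,  4, -1, -1]
  [-1,  0,  0, -1,  2,  0]
  [ 0,  0, -1, -1,  0,  2]
Characteristic polynomial: det(λI − L) = λ(λ² − 6λ + 6)(λ − 2)(λ² − 8λ + 14).
Roots: λ = 0; (λ² − 6λ + 6) = 0 ⇒ λ = 3 ± √3 ≈ 1.2679, 4.7321; (λ − 2) = 0 ⇒ λ = 2; (λ² − 8λ + 14) = 0 ⇒ λ = 4 ± √2 ≈ 2.5858, 5.4142.
(Check: the roots sum (with multiplicity) to 16, matching trace L = Σdeg = 2·8 = 16.)
Laplacian eigenvalues: [0.0, 1.2679, 2.0, 2.5858, 4.7321, 5.4142]. Algebraic connectivity (smallest non-zero eigenvalue) = 1.2679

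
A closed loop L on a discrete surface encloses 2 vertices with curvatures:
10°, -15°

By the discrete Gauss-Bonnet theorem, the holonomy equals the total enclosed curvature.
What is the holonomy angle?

Holonomy = total enclosed curvature = 10° + (-15°) = -5°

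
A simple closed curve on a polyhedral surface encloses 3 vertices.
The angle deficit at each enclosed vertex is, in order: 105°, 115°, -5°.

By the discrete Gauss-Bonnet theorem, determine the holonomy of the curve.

Holonomy = total enclosed curvature = 105° + 115° + (-5°) = 215°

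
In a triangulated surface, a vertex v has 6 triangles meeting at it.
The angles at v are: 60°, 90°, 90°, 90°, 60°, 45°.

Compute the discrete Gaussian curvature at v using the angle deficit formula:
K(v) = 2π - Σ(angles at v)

Sum of angles = 435°. K = 360° - 435° = -75°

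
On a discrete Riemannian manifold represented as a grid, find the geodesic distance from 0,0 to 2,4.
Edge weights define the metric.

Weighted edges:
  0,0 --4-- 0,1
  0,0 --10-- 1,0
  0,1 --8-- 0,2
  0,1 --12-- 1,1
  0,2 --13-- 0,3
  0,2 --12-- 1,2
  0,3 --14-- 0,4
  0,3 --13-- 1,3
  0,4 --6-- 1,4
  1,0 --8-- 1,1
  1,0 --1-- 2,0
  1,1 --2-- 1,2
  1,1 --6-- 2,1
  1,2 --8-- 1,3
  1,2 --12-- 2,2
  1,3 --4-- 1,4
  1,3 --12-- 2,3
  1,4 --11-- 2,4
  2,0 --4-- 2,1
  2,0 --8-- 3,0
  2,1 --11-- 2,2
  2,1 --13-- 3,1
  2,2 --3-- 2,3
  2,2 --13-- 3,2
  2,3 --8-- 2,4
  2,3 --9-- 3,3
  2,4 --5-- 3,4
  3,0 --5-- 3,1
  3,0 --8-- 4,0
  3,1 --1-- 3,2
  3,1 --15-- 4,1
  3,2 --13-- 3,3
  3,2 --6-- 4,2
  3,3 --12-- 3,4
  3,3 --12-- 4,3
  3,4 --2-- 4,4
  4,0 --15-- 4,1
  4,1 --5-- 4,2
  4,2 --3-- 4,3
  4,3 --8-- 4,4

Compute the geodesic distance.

Shortest path: 0,0 → 1,0 → 2,0 → 2,1 → 2,2 → 2,3 → 2,4, total weight = 37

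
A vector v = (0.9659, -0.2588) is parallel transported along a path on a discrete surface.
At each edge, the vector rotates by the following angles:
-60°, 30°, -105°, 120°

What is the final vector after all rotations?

Total rotation: (-60°) + 30° + (-105°) + 120° = -15°. Final vector: (0.8660, -0.5000)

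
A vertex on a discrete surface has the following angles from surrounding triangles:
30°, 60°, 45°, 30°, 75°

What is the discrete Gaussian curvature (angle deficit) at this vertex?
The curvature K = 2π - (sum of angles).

Sum of angles = 240°. K = 360° - 240° = 120°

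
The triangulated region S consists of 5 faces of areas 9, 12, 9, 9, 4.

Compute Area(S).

9 + 12 + 9 + 9 + 4 = 43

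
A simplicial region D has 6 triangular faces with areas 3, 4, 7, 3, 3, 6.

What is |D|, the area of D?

3 + 4 + 7 + 3 + 3 + 6 = 26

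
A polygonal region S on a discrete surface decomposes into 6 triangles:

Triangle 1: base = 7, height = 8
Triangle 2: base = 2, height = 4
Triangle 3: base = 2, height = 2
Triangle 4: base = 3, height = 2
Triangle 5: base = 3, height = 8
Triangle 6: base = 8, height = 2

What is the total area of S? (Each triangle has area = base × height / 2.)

(1/2)×7×8 + (1/2)×2×4 + (1/2)×2×2 + (1/2)×3×2 + (1/2)×3×8 + (1/2)×8×2 = 57.0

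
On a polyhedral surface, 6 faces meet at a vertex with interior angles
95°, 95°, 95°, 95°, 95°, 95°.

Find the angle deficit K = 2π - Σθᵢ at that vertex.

Sum of angles = 570°. K = 360° - 570° = -210°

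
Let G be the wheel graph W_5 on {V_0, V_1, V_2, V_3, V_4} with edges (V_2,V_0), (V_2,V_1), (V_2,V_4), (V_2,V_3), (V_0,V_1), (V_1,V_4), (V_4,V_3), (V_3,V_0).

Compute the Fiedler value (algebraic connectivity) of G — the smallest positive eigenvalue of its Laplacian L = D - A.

The wheel W_5 is the join K_1 ∨ C_4 (a hub joined to every vertex of a cycle of length 4). For a join G ∨ H (G on p vertices, H on q vertices) the Laplacian spectrum is 0, p+q, the eigenvalues of L(G) other than one 0 each shifted by +q, and the eigenvalues of L(H) other than one 0 each shifted by +p. With G = K_1 (p = 1, nothing left after dropping its 0) and H = C_4 (q = 4, eigenvalues 2 − 2cos(2πk/4), k = 0, …, 3; drop k = 0), the spectrum of W_5 is 0, 5, and 1 + (2 − 2cos(2πk/4)) = 3 − 2cos(2πk/4) for k = 1, …, 3:
k=1: 3 − 2cos(π/2) = 3.0; k=2: 3 − 2cos(π) = 5.0; k=3: 3 − 2cos(3π/2) = 3.0.
Laplacian eigenvalues: [0.0, 3.0, 3.0, 5.0, 5.0]. Algebraic connectivity (smallest non-zero eigenvalue) = 3.0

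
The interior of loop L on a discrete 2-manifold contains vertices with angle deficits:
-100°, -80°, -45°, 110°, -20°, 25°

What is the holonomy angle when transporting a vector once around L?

Holonomy = total enclosed curvature = (-100°) + (-80°) + (-45°) + 110° + (-20°) + 25° = -110°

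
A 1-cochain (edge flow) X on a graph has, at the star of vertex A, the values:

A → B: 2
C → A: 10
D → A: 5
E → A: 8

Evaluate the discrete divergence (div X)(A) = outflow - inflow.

Divergence = sum of outgoing flows = 2 + (-10) + (-5) + (-8) = -21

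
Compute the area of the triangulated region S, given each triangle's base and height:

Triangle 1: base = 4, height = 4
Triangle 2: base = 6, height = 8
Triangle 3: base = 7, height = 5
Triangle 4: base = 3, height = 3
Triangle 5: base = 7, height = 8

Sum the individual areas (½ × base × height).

(1/2)×4×4 + (1/2)×6×8 + (1/2)×7×5 + (1/2)×3×3 + (1/2)×7×8 = 82.0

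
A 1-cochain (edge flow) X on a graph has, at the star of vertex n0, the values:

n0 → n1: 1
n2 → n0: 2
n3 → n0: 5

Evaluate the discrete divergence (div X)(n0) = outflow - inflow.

Divergence = sum of outgoing flows = 1 + (-2) + (-5) = -6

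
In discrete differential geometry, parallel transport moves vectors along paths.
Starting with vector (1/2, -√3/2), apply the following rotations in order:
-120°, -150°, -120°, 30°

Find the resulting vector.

Total rotation: (-120°) + (-150°) + (-120°) + 30° = -360° ≡ 0° (mod 360°). Final vector: (0.5000, -0.8660)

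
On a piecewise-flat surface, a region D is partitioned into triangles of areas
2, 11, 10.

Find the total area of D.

2 + 11 + 10 = 23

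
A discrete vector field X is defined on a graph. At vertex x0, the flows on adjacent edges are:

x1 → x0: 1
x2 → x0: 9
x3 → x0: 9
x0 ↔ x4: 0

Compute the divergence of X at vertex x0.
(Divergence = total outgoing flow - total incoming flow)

Divergence = sum of outgoing flows = (-1) + (-9) + (-9) + 0 = -19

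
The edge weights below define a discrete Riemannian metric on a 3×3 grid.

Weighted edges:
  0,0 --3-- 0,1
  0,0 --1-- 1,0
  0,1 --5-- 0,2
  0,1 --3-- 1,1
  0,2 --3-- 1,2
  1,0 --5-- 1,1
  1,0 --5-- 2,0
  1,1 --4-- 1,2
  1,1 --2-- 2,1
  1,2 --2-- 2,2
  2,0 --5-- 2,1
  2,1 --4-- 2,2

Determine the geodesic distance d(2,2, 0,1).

Shortest path: 2,2 → 1,2 → 1,1 → 0,1, total weight = 9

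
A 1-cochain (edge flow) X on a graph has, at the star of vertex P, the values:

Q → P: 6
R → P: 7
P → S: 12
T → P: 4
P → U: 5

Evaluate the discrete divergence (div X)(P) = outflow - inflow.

Divergence = sum of outgoing flows = (-6) + (-7) + 12 + (-4) + 5 = 0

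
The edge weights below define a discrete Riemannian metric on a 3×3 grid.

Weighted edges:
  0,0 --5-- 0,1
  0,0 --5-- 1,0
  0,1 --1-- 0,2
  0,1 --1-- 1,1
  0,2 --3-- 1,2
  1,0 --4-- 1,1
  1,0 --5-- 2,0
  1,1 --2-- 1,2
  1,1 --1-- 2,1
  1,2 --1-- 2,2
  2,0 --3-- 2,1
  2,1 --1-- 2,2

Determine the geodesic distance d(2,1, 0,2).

Shortest path: 2,1 → 1,1 → 0,1 → 0,2, total weight = 3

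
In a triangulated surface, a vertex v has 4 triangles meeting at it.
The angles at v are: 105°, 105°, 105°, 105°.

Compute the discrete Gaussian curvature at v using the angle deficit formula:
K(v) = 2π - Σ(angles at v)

Sum of angles = 420°. K = 360° - 420° = -60° = -π/3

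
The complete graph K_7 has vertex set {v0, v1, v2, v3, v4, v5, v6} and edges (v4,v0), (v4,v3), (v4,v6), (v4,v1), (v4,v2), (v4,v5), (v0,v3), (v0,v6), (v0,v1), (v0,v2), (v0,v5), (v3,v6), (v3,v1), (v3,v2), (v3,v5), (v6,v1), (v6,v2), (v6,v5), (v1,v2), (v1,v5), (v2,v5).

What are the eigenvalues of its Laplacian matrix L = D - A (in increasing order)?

For the complete graph K_n, L = nI − J (J = all-ones matrix). J has eigenvalues n (once, eigenvector 𝟙) and 0 (multiplicity n−1), so L has eigenvalues 0 (once) and n (multiplicity n−1). Here n = 7: eigenvalue 0 once and 7 with multiplicity 6.
Laplacian eigenvalues (increasing order): [0.0, 7.0, 7.0, 7.0, 7.0, 7.0, 7.0]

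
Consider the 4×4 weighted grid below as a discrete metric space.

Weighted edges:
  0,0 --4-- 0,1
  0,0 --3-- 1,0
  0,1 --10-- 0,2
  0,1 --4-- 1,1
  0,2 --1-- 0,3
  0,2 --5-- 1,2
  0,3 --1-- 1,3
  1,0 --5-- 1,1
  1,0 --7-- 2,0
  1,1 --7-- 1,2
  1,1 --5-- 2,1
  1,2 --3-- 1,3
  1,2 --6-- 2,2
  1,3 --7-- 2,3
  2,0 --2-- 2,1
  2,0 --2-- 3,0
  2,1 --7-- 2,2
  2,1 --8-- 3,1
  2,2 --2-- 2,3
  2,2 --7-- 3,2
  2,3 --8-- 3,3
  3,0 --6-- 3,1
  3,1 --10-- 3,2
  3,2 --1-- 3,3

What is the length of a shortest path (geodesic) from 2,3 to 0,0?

Shortest path: 2,3 → 2,2 → 2,1 → 2,0 → 1,0 → 0,0, total weight = 21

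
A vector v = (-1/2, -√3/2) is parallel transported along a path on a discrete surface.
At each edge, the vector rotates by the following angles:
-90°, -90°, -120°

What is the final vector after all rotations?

Total rotation: (-90°) + (-90°) + (-120°) = -300° ≡ 60° (mod 360°). Final vector: (0.5000, -0.8660)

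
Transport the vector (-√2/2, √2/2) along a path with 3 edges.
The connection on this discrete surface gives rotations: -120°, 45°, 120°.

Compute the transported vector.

Total rotation: (-120°) + 45° + 120° = 45°. Final vector: (-1, 0)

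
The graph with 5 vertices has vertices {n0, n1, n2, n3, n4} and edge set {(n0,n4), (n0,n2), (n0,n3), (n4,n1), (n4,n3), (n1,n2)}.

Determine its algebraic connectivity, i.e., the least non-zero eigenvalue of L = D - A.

Degrees: deg(n0) = 3, deg(n1) = 2, deg(n2) = 2, deg(n3) = 2, deg(n4) = 3.
L = D − A with rows/columns ordered (n0, n1, n2, n3, n4):
  [ 3,  0, -1, -1, -1]
  [ 0,  2, -1,  0, -1]
  [-1, -1,  2,  0,  0]
  [-1,  0,  0,  2, -1]
  [-1, -1,  0, -1,  3]
Characteristic polynomial: det(λI − L) = λ(λ² − 5λ + 5)(λ² − 7λ + 11).
Roots: λ = 0; (λ² − 5λ + 5) = 0 ⇒ λ = (5 ± √5)/2 ≈ 1.382, 3.618; (λ² − 7λ + 11) = 0 ⇒ λ = (7 ± √5)/2 ≈ 2.382, 4.618.
(Check: the roots sum (with multiplicity) to 12, matching trace L = Σdeg = 2·6 = 12.)
Laplacian eigenvalues: [0.0, 1.382, 2.382, 3.618, 4.618]. Algebraic connectivity (smallest non-zero eigenvalue) = 1.382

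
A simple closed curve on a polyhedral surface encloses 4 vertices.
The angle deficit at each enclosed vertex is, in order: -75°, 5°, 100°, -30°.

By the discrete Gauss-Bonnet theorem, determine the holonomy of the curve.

Holonomy = total enclosed curvature = (-75°) + 5° + 100° + (-30°) = 0°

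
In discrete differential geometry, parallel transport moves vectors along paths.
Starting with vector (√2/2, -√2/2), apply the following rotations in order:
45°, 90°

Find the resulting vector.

Total rotation: 45° + 90° = 135°. Final vector: (0, 1)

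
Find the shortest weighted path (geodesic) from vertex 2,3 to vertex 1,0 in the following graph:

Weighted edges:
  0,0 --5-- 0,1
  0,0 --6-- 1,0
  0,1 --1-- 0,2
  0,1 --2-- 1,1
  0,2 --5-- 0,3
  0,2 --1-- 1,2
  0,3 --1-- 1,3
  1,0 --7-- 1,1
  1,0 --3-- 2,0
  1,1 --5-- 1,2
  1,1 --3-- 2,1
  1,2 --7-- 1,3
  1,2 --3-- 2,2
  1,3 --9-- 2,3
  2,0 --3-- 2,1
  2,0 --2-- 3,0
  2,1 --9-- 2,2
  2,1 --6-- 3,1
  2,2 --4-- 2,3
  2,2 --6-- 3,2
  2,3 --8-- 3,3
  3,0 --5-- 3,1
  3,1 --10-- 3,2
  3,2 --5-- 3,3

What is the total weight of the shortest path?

Shortest path: 2,3 → 2,2 → 1,2 → 0,2 → 0,1 → 1,1 → 1,0, total weight = 18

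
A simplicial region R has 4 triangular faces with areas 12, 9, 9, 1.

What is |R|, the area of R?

12 + 9 + 9 + 1 = 31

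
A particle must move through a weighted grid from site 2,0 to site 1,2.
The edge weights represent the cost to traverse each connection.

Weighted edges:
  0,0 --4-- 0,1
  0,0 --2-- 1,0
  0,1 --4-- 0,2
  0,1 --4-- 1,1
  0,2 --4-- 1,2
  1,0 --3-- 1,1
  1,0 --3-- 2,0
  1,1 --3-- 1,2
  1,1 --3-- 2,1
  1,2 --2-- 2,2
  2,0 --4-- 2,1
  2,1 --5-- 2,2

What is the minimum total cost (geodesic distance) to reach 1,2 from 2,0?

Shortest path: 2,0 → 1,0 → 1,1 → 1,2, total weight = 9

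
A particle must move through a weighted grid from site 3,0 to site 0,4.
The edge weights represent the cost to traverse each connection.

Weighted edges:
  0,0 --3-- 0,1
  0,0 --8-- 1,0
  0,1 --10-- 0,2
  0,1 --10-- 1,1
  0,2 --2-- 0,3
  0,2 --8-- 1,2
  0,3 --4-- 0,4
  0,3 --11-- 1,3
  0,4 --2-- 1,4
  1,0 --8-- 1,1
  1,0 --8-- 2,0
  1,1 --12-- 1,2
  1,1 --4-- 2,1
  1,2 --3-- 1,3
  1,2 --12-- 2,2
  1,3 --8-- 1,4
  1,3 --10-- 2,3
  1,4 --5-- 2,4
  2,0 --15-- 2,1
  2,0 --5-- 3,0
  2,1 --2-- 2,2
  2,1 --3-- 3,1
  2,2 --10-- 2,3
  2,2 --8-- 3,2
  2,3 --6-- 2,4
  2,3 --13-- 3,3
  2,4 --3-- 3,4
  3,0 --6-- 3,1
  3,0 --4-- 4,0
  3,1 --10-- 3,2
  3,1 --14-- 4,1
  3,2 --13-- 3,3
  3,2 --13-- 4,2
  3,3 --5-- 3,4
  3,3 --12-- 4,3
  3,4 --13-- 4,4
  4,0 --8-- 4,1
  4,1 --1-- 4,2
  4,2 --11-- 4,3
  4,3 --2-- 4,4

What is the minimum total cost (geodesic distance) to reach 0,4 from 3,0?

Shortest path: 3,0 → 3,1 → 2,1 → 2,2 → 2,3 → 2,4 → 1,4 → 0,4, total weight = 34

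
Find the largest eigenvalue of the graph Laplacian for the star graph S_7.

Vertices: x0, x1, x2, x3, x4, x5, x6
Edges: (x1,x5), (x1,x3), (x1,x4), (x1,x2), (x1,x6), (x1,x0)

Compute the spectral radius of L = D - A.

The star S_7 is the complete bipartite graph K_{1,6} (one hub of degree 6, 6 leaves of degree 1). The Laplacian spectrum of K_{p,q} is 0, p (multiplicity q−1), q (multiplicity p−1), p+q. With p = 1, q = 6: 0 once, 1 with multiplicity 5, and 7 once. (Check: trace L = sum of degrees = 12 = 5·1 + 7.)
Laplacian eigenvalues: [0.0, 1.0, 1.0, 1.0, 1.0, 1.0, 7.0]. Largest eigenvalue (spectral radius) = 7.0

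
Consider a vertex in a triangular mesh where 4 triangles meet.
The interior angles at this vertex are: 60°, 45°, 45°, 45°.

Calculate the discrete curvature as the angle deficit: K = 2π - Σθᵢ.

Sum of angles = 195°. K = 360° - 195° = 165°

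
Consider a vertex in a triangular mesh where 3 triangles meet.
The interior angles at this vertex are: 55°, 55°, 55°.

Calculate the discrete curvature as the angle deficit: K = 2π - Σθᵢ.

Sum of angles = 165°. K = 360° - 165° = 195° = 13π/12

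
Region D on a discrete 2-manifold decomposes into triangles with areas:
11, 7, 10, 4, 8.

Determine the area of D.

11 + 7 + 10 + 4 + 8 = 40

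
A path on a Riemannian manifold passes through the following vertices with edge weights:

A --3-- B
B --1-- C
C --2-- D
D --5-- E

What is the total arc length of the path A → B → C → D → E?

Arc length = 3 + 1 + 2 + 5 = 11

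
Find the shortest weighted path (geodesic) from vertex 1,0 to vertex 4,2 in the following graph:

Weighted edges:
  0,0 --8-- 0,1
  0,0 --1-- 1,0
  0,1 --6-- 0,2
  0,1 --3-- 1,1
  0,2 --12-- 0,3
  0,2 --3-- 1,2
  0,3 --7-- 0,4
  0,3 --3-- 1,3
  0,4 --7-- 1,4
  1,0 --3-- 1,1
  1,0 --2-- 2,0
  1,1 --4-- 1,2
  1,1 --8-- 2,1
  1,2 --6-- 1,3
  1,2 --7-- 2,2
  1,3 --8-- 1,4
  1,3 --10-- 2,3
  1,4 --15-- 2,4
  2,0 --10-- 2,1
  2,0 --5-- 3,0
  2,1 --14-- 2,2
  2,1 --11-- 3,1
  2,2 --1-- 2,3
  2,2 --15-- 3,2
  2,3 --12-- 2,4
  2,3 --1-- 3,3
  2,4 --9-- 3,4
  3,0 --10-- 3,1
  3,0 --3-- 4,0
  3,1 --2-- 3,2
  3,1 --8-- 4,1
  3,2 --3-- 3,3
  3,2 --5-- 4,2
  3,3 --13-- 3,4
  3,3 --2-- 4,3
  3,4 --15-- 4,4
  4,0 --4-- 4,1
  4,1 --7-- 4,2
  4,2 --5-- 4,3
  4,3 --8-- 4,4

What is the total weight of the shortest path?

Shortest path: 1,0 → 2,0 → 3,0 → 4,0 → 4,1 → 4,2, total weight = 21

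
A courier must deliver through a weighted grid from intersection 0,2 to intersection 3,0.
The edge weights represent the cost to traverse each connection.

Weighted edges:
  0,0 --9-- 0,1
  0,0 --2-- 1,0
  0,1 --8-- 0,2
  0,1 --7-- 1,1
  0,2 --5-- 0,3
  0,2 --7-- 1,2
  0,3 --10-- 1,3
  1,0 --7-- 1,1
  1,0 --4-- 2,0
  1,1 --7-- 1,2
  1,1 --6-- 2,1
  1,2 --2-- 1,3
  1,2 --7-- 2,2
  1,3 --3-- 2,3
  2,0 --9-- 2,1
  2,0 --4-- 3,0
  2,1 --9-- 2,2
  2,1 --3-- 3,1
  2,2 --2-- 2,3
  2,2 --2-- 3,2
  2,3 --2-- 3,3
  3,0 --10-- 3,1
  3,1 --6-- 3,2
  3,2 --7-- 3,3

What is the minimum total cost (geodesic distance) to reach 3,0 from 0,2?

Shortest path: 0,2 → 0,1 → 0,0 → 1,0 → 2,0 → 3,0, total weight = 27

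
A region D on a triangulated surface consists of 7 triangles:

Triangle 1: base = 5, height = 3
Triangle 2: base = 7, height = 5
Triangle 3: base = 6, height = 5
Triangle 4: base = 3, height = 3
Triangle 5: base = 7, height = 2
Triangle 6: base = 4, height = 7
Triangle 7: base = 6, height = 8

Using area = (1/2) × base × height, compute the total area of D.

(1/2)×5×3 + (1/2)×7×5 + (1/2)×6×5 + (1/2)×3×3 + (1/2)×7×2 + (1/2)×4×7 + (1/2)×6×8 = 89.5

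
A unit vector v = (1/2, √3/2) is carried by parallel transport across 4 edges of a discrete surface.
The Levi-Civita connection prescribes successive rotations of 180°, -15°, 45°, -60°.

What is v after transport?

Total rotation: 180° + (-15°) + 45° + (-60°) = 150°. Final vector: (-0.8660, -0.5000)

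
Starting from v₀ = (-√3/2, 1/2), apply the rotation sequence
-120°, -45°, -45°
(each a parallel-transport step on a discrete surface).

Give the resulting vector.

Total rotation: (-120°) + (-45°) + (-45°) = -210° ≡ 150° (mod 360°). Final vector: (0.5000, -0.8660)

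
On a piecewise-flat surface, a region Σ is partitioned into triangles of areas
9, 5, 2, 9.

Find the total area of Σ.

9 + 5 + 2 + 9 = 25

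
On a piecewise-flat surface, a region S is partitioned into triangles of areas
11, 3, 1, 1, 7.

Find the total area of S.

11 + 3 + 1 + 1 + 7 = 23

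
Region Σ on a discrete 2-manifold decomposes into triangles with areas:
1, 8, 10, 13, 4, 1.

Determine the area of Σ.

1 + 8 + 10 + 13 + 4 + 1 = 37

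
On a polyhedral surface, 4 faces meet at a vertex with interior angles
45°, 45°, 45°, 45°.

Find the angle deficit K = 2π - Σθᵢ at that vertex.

Sum of angles = 180°. K = 360° - 180° = 180° = π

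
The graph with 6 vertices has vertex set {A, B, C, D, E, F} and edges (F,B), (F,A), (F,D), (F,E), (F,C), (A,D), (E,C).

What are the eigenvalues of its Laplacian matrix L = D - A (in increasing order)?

Degrees: deg(A) = 2, deg(B) = 1, deg(C) = 2, deg(D) = 2, deg(E) = 2, deg(F) = 5.
L = D − A with rows/columns ordered (A, B, C, D, E, F):
  [ 2,  0,  0, -1,  0, -1]
  [ 0,  1,  0,  0,  0, -1]
  [ 0,  0,  2,  0, -1, -1]
  [-1,  0,  0,  2,  0, -1]
  [ 0,  0, -1,  0,  2, -1]
  [-1, -1, -1, -1, -1,  5]
Characteristic polynomial: det(λI − L) = λ(λ − 1)²(λ − 3)²(λ − 6).
Roots: λ = 0; (λ − 1) = 0 ⇒ λ = 1 (multiplicity 2); (λ − 3) = 0 ⇒ λ = 3 (multiplicity 2); (λ − 6) = 0 ⇒ λ = 6.
(Check: the roots sum (with multiplicity) to 14, matching trace L = Σdeg = 2·7 = 14.)
Laplacian eigenvalues (increasing order): [0.0, 1.0, 1.0, 3.0, 3.0, 6.0]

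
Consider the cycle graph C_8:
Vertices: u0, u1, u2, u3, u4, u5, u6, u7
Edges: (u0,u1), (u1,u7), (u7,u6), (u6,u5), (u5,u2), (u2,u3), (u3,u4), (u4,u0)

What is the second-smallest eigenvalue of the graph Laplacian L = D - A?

The cycle graph C_n has Laplacian eigenvalues λ_k = 2 − 2cos(2πk/n), k = 0, 1, …, n−1. Here n = 8:
k=0: 2 − 2cos(0) = 0.0; k=1: 2 − 2cos(π/4) = 0.5858; k=2: 2 − 2cos(π/2) = 2.0; k=3: 2 − 2cos(3π/4) = 3.4142; k=4: 2 − 2cos(π) = 4.0; k=5: 2 − 2cos(5π/4) = 3.4142; k=6: 2 − 2cos(3π/2) = 2.0; k=7: 2 − 2cos(7π/4) = 0.5858.
Laplacian eigenvalues: [0.0, 0.5858, 0.5858, 2.0, 2.0, 3.4142, 3.4142, 4.0]. Algebraic connectivity (smallest non-zero eigenvalue) = 0.5858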